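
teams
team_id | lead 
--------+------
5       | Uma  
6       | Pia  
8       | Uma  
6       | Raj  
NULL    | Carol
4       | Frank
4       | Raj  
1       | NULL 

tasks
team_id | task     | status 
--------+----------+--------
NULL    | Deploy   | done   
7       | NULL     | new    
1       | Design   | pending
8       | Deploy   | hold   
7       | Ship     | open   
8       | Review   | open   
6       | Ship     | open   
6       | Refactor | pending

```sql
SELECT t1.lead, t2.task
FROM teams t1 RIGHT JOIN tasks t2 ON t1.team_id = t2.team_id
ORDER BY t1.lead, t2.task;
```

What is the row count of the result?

RIGHT JOIN keeps every row from `tasks`; unmatched rows get NULL for `teams`'s columns.
Matching on t1.team_id = t2.team_id. A NULL in a compared column never satisfies the condition.
Matched pairs: 7; unmatched t2 rows kept: 3.
Total: 7 matched + 3 padded = 10 rows.

10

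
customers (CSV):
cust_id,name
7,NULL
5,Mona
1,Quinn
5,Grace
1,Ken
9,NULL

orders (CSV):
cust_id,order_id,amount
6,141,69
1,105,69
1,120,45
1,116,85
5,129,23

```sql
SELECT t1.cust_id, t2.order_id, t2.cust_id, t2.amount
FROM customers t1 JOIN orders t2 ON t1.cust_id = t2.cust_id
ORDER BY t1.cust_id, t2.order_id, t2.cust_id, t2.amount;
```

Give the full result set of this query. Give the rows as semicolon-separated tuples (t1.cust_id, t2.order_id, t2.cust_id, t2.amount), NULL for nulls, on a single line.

(1, 105, 1, 69); (1, 105, 1, 69); (1, 116, 1, 85); (1, 116, 1, 85); (1, 120, 1, 45); (1, 120, 1, 45); (5, 129, 5, 23); (5, 129, 5, 23)

INNER JOIN keeps only pairs where the ON condition holds.
Matching on t1.cust_id = t2.cust_id.
- t1 row (cust_id=7): no match → dropped.
- t1 row (cust_id=5): matches 1 t2 row(s) → 1 output row(s).
- t1 row (cust_id=1): matches 3 t2 row(s) → 3 output row(s).
- t1 row (cust_id=5): matches 1 t2 row(s) → 1 output row(s).
- t1 row (cust_id=1): matches 3 t2 row(s) → 3 output row(s).
- t1 row (cust_id=9): no match → dropped.
After projecting and ordering:
t1.cust_id | t2.order_id | t2.cust_id | t2.amount
1 | 105 | 1 | 69
1 | 105 | 1 | 69
1 | 116 | 1 | 85
1 | 116 | 1 | 85
1 | 120 | 1 | 45
1 | 120 | 1 | 45
5 | 129 | 5 | 23
5 | 129 | 5 | 23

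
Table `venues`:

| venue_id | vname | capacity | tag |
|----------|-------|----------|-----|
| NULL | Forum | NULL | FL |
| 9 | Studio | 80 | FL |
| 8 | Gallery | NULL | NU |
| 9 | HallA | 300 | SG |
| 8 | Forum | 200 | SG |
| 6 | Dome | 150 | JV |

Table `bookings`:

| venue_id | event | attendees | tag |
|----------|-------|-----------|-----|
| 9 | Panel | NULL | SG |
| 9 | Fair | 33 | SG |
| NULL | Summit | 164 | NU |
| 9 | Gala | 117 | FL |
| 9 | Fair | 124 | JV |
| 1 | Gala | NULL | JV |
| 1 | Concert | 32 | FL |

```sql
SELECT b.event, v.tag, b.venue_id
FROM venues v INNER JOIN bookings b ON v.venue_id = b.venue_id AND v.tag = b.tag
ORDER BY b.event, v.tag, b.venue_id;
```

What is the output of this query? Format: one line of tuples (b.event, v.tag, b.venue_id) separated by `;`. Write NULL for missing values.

INNER JOIN keeps only pairs where the ON condition holds.
Matching on v.venue_id = b.venue_id AND v.tag = b.tag. A NULL in a compared column never satisfies the condition.
- v[0] venue_id=NULL, tag=FL → no match; dropped.
- v[1] venue_id=9, tag=FL → 1 match(es) in b → 1 row(s).
- v[2] venue_id=8, tag=NU → no match; dropped.
- v[3] venue_id=9, tag=SG → 2 match(es) in b → 2 row(s).
- v[4] venue_id=8, tag=SG → no match; dropped.
- v[5] venue_id=6, tag=JV → no match; dropped.
After projecting and ordering:
b.event | v.tag | b.venue_id
Fair | SG | 9
Gala | FL | 9
Panel | SG | 9

(Fair, SG, 9); (Gala, FL, 9); (Panel, SG, 9)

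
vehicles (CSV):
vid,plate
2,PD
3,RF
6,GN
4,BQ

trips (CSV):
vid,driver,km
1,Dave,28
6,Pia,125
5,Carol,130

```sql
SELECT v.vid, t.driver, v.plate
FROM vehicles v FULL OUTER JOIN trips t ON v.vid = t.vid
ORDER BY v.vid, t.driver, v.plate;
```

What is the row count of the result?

FULL OUTER JOIN keeps every row from both sides; unmatched rows get NULL for the other side's columns.
Matching on v.vid = t.vid.
- v row (vid=2): no match → kept, t columns NULL.
- v row (vid=3): no match → kept, t columns NULL.
- v row (vid=6): matches 1 t row(s) → 1 output row(s).
- v row (vid=4): no match → kept, t columns NULL.
- 2 row(s) from t found no v partner → padded with NULL.
Total: 1 matched + 5 padded = 6 rows.

6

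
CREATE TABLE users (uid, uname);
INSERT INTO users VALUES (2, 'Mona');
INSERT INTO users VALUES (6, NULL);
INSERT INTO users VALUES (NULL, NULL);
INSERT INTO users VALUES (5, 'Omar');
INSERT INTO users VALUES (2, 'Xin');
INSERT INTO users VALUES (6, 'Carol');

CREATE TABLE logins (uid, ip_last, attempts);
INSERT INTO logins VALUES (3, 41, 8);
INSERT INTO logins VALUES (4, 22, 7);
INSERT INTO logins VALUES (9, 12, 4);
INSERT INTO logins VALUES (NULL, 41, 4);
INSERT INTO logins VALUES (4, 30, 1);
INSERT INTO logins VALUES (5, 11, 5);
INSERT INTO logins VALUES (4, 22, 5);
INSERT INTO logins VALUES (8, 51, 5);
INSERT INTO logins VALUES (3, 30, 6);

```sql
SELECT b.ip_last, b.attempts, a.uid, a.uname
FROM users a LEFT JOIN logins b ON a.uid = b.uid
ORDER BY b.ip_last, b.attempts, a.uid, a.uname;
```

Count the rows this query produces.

6

LEFT JOIN keeps every row from `users`; unmatched rows get NULL for `logins`'s columns.
Matching on a.uid = b.uid. A NULL in a compared column never satisfies the condition.
- uid=2: no b row matches, row kept with b columns NULL.
- uid=6: no b row matches, row kept with b columns NULL.
- uid=NULL: no b row matches, row kept with b columns NULL.
- uid=5: 1 matching b row(s), so 1 row(s) emitted.
- uid=2: no b row matches, row kept with b columns NULL.
- uid=6: no b row matches, row kept with b columns NULL.
Total: 1 matched + 5 padded = 6 rows.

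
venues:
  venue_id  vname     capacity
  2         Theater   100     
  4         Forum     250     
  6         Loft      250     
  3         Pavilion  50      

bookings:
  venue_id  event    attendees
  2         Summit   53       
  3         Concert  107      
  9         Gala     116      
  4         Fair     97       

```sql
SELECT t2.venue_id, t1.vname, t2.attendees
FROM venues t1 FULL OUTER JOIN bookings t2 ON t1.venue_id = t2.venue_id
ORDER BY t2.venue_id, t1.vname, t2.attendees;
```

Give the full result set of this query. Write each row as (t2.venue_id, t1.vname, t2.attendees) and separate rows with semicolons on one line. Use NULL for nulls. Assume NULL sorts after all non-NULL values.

(2, Theater, 53); (3, Pavilion, 107); (4, Forum, 97); (9, NULL, 116); (NULL, Loft, NULL)

FULL OUTER JOIN keeps every row from both sides; unmatched rows get NULL for the other side's columns.
Matching on t1.venue_id = t2.venue_id.
- t1 row (venue_id=2): matches 1 t2 row(s) → 1 output row(s).
- t1 row (venue_id=4): matches 1 t2 row(s) → 1 output row(s).
- t1 row (venue_id=6): no match → kept, t2 columns NULL.
- t1 row (venue_id=3): matches 1 t2 row(s) → 1 output row(s).
- 1 row(s) from t2 found no t1 partner → padded with NULL.
After projecting and ordering:
t2.venue_id | t1.vname | t2.attendees
2 | Theater | 53
3 | Pavilion | 107
4 | Forum | 97
9 | NULL | 116
NULL | Loft | NULL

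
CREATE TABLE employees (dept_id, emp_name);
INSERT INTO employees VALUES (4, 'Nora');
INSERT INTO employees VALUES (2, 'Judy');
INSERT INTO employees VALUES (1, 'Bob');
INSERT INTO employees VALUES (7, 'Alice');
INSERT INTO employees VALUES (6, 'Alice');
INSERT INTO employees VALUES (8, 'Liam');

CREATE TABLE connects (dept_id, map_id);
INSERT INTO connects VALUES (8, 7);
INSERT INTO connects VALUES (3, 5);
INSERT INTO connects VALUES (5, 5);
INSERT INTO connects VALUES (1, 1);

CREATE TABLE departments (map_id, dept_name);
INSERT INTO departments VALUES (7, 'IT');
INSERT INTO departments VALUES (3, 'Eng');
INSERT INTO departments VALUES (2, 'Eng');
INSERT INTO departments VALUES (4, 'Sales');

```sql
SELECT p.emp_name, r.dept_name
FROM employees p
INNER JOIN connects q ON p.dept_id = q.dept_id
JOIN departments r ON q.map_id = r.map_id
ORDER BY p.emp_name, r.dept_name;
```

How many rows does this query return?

1

Evaluate left to right. First `employees p INNER JOIN connects q` on dept_id: 2 row(s).
Then INNER JOIN `departments r` on map_id: keep only rows whose q.map_id appears in r.
Result: 1 row(s).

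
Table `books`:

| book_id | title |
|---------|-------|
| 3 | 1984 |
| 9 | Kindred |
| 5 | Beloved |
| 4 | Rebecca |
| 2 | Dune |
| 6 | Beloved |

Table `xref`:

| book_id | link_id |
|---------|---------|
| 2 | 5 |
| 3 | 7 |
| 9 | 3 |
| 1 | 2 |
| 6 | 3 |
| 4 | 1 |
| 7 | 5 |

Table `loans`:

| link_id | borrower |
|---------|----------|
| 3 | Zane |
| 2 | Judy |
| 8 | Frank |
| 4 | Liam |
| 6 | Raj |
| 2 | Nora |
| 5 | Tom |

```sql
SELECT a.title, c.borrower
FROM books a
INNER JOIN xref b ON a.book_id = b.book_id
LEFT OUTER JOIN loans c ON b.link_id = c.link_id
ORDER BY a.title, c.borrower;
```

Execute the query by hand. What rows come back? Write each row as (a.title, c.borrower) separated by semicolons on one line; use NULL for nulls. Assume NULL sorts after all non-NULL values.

(1984, NULL); (Beloved, Zane); (Dune, Tom); (Kindred, Zane); (Rebecca, NULL)

Evaluate left to right. First `books a INNER JOIN xref b` on book_id: 5 row(s).
Then LEFT JOIN `loans c` on link_id: each of those 5 rows is kept; rows whose b.link_id has no match in c get NULL for c's columns.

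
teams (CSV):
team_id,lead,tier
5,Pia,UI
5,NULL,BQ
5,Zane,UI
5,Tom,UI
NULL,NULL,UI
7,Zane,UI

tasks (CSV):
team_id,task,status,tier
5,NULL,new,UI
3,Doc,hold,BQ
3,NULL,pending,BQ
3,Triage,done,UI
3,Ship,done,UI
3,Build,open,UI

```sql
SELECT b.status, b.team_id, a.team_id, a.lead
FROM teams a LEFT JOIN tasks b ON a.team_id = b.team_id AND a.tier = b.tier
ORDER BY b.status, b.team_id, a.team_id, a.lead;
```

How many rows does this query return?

LEFT JOIN keeps every row from `teams`; unmatched rows get NULL for `tasks`'s columns.
Matching on a.team_id = b.team_id AND a.tier = b.tier. A NULL in a compared column never satisfies the condition.
Matched pairs: 3; unmatched a rows kept: 3.
Total: 3 matched + 3 padded = 6 rows.

6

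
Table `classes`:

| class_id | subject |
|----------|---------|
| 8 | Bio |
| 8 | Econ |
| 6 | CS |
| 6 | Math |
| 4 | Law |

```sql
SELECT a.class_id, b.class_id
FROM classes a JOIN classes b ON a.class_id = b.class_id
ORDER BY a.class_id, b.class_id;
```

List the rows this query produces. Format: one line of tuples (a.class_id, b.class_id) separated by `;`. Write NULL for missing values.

(4, 4); (6, 6); (6, 6); (6, 6); (6, 6); (8, 8); (8, 8); (8, 8); (8, 8)

INNER JOIN keeps only pairs where the ON condition holds.
Matching on a.class_id = b.class_id.
Matched pairs: 9.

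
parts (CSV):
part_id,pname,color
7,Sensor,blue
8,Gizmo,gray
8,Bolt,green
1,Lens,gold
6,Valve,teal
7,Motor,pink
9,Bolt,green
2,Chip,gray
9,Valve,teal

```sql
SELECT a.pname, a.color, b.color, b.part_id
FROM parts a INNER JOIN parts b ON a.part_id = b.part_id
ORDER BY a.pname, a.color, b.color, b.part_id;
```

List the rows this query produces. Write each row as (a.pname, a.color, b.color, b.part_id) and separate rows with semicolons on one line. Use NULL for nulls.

INNER JOIN keeps only pairs where the ON condition holds.
Matching on a.part_id = b.part_id.
- a[0] part_id=7 → 2 match(es) in b → 2 row(s).
- a[1] part_id=8 → 2 match(es) in b → 2 row(s).
- a[2] part_id=8 → 2 match(es) in b → 2 row(s).
- a[3] part_id=1 → 1 match(es) in b → 1 row(s).
- a[4] part_id=6 → 1 match(es) in b → 1 row(s).
- a[5] part_id=7 → 2 match(es) in b → 2 row(s).
- a[6] part_id=9 → 2 match(es) in b → 2 row(s).
- a[7] part_id=2 → 1 match(es) in b → 1 row(s).
- a[8] part_id=9 → 2 match(es) in b → 2 row(s).

(Bolt, green, gray, 8); (Bolt, green, green, 8); (Bolt, green, green, 9); (Bolt, green, teal, 9); (Chip, gray, gray, 2); (Gizmo, gray, gray, 8); (Gizmo, gray, green, 8); (Lens, gold, gold, 1); (Motor, pink, blue, 7); (Motor, pink, pink, 7); (Sensor, blue, blue, 7); (Sensor, blue, pink, 7); (Valve, teal, green, 9); (Valve, teal, teal, 6); (Valve, teal, teal, 9)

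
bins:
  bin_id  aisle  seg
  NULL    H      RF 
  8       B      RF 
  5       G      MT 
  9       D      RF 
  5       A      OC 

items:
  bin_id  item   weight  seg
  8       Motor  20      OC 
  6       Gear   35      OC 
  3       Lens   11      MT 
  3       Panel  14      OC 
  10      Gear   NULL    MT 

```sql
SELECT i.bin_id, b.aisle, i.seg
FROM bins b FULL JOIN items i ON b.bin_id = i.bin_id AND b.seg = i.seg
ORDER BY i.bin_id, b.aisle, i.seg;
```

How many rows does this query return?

10

FULL OUTER JOIN keeps every row from both sides; unmatched rows get NULL for the other side's columns.
Matching on b.bin_id = i.bin_id AND b.seg = i.seg. A NULL in a compared column never satisfies the condition.
- b (bin_id=NULL, seg=RF) has no partner → padded with NULL.
- b (bin_id=8, seg=RF) has no partner → padded with NULL.
- b (bin_id=5, seg=MT) has no partner → padded with NULL.
- b (bin_id=9, seg=RF) has no partner → padded with NULL.
- b (bin_id=5, seg=OC) has no partner → padded with NULL.
- 5 row(s) from i found no b partner → padded with NULL.
Total: 0 matched + 10 padded = 10 rows.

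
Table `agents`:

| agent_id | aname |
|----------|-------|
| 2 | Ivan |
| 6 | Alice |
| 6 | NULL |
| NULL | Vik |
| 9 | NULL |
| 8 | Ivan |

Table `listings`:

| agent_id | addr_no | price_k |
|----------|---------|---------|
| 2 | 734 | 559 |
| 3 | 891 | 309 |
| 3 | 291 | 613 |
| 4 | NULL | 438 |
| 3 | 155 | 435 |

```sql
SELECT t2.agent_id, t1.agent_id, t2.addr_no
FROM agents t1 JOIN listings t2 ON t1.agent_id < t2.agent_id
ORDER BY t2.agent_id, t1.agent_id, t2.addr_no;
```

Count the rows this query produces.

INNER JOIN keeps only pairs where the ON condition holds.
Matching on t1.agent_id < t2.agent_id. A NULL in a compared column never satisfies the condition.
- t1 (agent_id=2) pairs with 4 row(s) of t2.
- t1 (agent_id=6) has no partner → excluded.
- t1 (agent_id=6) has no partner → excluded.
- t1 (agent_id=NULL) has no partner → excluded.
- t1 (agent_id=9) has no partner → excluded.
- t1 (agent_id=8) has no partner → excluded.
Total: 4 rows.

4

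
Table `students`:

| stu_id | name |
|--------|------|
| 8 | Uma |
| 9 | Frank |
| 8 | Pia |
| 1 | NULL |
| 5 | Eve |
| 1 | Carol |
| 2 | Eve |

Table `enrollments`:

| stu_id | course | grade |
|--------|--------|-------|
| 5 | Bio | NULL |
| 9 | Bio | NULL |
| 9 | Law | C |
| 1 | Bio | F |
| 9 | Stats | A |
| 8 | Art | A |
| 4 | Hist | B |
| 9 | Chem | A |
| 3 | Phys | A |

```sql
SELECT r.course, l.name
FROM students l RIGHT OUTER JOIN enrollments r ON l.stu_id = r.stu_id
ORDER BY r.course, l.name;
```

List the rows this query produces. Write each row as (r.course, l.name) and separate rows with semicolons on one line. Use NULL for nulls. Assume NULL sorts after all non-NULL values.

(Art, Pia); (Art, Uma); (Bio, Carol); (Bio, Eve); (Bio, Frank); (Bio, NULL); (Chem, Frank); (Hist, NULL); (Law, Frank); (Phys, NULL); (Stats, Frank)

RIGHT JOIN keeps every row from `enrollments`; unmatched rows get NULL for `students`'s columns.
Matching on l.stu_id = r.stu_id.
- stu_id=8: 1 matching r row(s), so 1 row(s) emitted.
- stu_id=9: 4 matching r row(s), so 4 row(s) emitted.
- stu_id=8: 1 matching r row(s), so 1 row(s) emitted.
- stu_id=1: 1 matching r row(s), so 1 row(s) emitted.
- stu_id=5: 1 matching r row(s), so 1 row(s) emitted.
- stu_id=1: 1 matching r row(s), so 1 row(s) emitted.
- stu_id=2: no matching r row.
- 2 row(s) from r found no l partner → padded with NULL.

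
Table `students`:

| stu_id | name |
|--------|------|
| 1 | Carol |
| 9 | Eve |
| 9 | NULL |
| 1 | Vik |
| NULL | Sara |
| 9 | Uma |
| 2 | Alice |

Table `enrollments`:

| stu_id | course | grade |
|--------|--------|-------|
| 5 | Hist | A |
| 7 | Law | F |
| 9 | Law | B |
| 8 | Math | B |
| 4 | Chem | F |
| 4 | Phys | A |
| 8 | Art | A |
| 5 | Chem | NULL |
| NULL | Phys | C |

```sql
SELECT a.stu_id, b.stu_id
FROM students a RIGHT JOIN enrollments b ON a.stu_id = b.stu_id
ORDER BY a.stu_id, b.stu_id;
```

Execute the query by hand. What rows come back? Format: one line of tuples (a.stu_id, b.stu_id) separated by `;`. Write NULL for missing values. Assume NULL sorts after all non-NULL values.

RIGHT JOIN keeps every row from `enrollments`; unmatched rows get NULL for `students`'s columns.
Matching on a.stu_id = b.stu_id. A NULL in a compared column never satisfies the condition.
- a row (stu_id=1): no match.
- a row (stu_id=9): matches 1 b row(s) → 1 output row(s).
- a row (stu_id=9): matches 1 b row(s) → 1 output row(s).
- a row (stu_id=1): no match.
- a row (stu_id=NULL): no match.
- a row (stu_id=9): matches 1 b row(s) → 1 output row(s).
- a row (stu_id=2): no match.
- plus 8 unmatched b row(s), each kept with NULL a columns.

(9, 9); (9, 9); (9, 9); (NULL, 4); (NULL, 4); (NULL, 5); (NULL, 5); (NULL, 7); (NULL, 8); (NULL, 8); (NULL, NULL)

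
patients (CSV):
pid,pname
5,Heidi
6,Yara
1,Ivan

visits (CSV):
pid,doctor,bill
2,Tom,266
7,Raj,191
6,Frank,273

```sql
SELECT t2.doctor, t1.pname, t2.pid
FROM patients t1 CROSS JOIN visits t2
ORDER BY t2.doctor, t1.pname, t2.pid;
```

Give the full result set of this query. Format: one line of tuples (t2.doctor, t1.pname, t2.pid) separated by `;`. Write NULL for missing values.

(Frank, Heidi, 6); (Frank, Ivan, 6); (Frank, Yara, 6); (Raj, Heidi, 7); (Raj, Ivan, 7); (Raj, Yara, 7); (Tom, Heidi, 2); (Tom, Ivan, 2); (Tom, Yara, 2)

CROSS JOIN pairs every row of `patients` with every row of `visits`: 3 × 3 = 9 rows.
After projecting and ordering:
t2.doctor | t1.pname | t2.pid
Frank | Heidi | 6
Frank | Ivan | 6
Frank | Yara | 6
Raj | Heidi | 7
Raj | Ivan | 7
Raj | Yara | 7
Tom | Heidi | 2
Tom | Ivan | 2
Tom | Yara | 2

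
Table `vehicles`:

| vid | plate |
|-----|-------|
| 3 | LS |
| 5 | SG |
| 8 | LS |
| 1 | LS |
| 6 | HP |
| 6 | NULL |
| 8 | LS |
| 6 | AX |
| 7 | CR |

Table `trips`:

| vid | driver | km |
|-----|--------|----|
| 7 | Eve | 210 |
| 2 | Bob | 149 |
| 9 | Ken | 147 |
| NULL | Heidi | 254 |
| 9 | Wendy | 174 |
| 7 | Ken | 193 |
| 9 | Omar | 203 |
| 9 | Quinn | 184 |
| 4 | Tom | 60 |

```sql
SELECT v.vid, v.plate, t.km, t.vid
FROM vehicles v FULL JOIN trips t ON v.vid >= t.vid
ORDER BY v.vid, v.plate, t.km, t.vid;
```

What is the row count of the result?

FULL OUTER JOIN keeps every row from both sides; unmatched rows get NULL for the other side's columns.
Matching on v.vid >= t.vid. A NULL in a compared column never satisfies the condition.
Matched pairs: 21; unmatched v rows kept: 1; unmatched t rows kept: 5.
Total: 21 matched + 6 padded = 27 rows.

27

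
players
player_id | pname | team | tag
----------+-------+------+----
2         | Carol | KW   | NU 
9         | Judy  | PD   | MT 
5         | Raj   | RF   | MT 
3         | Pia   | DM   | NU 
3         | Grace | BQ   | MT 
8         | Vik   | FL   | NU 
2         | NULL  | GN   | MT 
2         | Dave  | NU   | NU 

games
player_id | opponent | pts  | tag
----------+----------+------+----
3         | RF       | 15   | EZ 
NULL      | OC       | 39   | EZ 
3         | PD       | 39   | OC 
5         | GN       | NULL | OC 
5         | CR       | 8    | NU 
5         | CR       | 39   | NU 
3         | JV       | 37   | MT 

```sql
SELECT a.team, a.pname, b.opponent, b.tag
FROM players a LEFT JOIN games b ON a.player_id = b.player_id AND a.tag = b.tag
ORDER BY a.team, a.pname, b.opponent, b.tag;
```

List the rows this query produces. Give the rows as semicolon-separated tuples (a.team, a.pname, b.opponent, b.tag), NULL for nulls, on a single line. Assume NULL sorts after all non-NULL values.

(BQ, Grace, JV, MT); (DM, Pia, NULL, NULL); (FL, Vik, NULL, NULL); (GN, NULL, NULL, NULL); (KW, Carol, NULL, NULL); (NU, Dave, NULL, NULL); (PD, Judy, NULL, NULL); (RF, Raj, NULL, NULL)

LEFT JOIN keeps every row from `players`; unmatched rows get NULL for `games`'s columns.
Matching on a.player_id = b.player_id AND a.tag = b.tag. A NULL in a compared column never satisfies the condition.
- a (player_id=2, tag=NU) has no partner → padded with NULL.
- a (player_id=9, tag=MT) has no partner → padded with NULL.
- a (player_id=5, tag=MT) has no partner → padded with NULL.
- a (player_id=3, tag=NU) has no partner → padded with NULL.
- a (player_id=3, tag=MT) pairs with 1 row(s) of b.
- a (player_id=8, tag=NU) has no partner → padded with NULL.
- a (player_id=2, tag=MT) has no partner → padded with NULL.
- a (player_id=2, tag=NU) has no partner → padded with NULL.
After projecting and ordering:
a.team | a.pname | b.opponent | b.tag
BQ | Grace | JV | MT
DM | Pia | NULL | NULL
FL | Vik | NULL | NULL
GN | NULL | NULL | NULL
KW | Carol | NULL | NULL
NU | Dave | NULL | NULL
PD | Judy | NULL | NULL
RF | Raj | NULL | NULL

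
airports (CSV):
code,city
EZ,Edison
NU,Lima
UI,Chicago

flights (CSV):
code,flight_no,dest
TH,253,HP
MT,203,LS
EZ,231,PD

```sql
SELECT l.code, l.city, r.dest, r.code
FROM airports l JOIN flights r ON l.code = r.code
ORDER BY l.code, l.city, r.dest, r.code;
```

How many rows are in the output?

1

INNER JOIN keeps only pairs where the ON condition holds.
Matching on l.code = r.code.
Matched pairs: 1.
Total: 1 rows.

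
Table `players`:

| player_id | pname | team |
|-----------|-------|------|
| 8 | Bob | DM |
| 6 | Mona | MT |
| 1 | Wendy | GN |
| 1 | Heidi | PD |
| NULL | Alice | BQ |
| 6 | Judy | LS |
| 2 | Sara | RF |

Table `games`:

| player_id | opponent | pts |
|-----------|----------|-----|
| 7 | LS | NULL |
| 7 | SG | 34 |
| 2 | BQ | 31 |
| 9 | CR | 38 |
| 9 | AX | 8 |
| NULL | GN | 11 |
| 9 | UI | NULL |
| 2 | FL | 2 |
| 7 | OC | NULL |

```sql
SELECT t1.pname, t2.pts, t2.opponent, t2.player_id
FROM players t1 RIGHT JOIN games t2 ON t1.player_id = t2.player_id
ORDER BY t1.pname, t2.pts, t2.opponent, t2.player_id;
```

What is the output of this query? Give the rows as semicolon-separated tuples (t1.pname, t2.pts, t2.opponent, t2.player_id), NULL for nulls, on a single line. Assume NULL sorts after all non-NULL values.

RIGHT JOIN keeps every row from `games`; unmatched rows get NULL for `players`'s columns.
Matching on t1.player_id = t2.player_id. A NULL in a compared column never satisfies the condition.
Matched pairs: 2; unmatched t2 rows kept: 7.

(Sara, 2, FL, 2); (Sara, 31, BQ, 2); (NULL, 8, AX, 9); (NULL, 11, GN, NULL); (NULL, 34, SG, 7); (NULL, 38, CR, 9); (NULL, NULL, LS, 7); (NULL, NULL, OC, 7); (NULL, NULL, UI, 9)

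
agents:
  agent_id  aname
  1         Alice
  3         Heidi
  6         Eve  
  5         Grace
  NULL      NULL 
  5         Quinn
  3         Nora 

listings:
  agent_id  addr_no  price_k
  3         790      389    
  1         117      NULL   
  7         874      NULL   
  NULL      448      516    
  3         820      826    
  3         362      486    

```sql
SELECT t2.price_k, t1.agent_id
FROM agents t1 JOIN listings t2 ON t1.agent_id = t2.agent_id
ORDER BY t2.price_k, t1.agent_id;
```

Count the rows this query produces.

INNER JOIN keeps only pairs where the ON condition holds.
Matching on t1.agent_id = t2.agent_id. A NULL in a compared column never satisfies the condition.
Matched pairs: 7.
Total: 7 rows.

7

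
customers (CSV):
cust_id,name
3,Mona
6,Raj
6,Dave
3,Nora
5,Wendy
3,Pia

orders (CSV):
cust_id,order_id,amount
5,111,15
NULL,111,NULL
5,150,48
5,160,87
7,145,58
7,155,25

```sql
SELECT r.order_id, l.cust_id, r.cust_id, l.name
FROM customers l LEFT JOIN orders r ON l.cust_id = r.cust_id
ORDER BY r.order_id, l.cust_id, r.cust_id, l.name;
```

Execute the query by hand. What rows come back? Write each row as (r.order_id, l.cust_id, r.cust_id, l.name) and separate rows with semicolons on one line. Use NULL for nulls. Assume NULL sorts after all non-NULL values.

(111, 5, 5, Wendy); (150, 5, 5, Wendy); (160, 5, 5, Wendy); (NULL, 3, NULL, Mona); (NULL, 3, NULL, Nora); (NULL, 3, NULL, Pia); (NULL, 6, NULL, Dave); (NULL, 6, NULL, Raj)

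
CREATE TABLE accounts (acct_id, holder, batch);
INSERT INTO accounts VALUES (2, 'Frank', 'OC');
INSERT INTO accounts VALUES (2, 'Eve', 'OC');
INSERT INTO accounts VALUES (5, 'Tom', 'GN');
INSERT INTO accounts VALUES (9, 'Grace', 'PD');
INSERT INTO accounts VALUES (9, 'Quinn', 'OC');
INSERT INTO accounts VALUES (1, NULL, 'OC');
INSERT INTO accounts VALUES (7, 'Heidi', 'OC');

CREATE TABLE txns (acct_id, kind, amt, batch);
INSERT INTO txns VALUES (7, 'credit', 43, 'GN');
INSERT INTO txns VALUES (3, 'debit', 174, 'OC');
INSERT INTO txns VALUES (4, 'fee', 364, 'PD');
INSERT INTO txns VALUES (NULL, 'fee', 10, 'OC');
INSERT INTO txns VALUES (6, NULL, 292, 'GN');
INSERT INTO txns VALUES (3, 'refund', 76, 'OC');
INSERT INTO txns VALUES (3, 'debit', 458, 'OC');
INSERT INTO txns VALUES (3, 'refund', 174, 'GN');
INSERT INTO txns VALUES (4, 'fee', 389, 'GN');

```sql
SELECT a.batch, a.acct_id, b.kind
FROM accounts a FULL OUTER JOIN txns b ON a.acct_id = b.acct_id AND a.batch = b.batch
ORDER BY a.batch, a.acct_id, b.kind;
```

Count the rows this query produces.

FULL OUTER JOIN keeps every row from both sides; unmatched rows get NULL for the other side's columns.
Matching on a.acct_id = b.acct_id AND a.batch = b.batch. A NULL in a compared column never satisfies the condition.
- acct_id=2, batch=OC: no b row matches, row kept with b columns NULL.
- acct_id=2, batch=OC: no b row matches, row kept with b columns NULL.
- acct_id=5, batch=GN: no b row matches, row kept with b columns NULL.
- acct_id=9, batch=PD: no b row matches, row kept with b columns NULL.
- acct_id=9, batch=OC: no b row matches, row kept with b columns NULL.
- acct_id=1, batch=OC: no b row matches, row kept with b columns NULL.
- acct_id=7, batch=OC: no b row matches, row kept with b columns NULL.
- plus 9 unmatched b row(s), each kept with NULL a columns.
Total: 0 matched + 16 padded = 16 rows.

16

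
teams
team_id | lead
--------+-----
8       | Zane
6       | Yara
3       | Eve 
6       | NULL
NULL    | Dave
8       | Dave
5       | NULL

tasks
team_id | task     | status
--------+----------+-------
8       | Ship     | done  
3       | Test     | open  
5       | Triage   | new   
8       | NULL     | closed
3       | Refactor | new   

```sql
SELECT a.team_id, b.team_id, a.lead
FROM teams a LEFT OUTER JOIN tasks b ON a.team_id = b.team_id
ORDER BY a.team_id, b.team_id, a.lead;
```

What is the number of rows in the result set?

10

LEFT JOIN keeps every row from `teams`; unmatched rows get NULL for `tasks`'s columns.
Matching on a.team_id = b.team_id. A NULL in a compared column never satisfies the condition.
Matched pairs: 7; unmatched a rows kept: 3.
Total: 7 matched + 3 padded = 10 rows.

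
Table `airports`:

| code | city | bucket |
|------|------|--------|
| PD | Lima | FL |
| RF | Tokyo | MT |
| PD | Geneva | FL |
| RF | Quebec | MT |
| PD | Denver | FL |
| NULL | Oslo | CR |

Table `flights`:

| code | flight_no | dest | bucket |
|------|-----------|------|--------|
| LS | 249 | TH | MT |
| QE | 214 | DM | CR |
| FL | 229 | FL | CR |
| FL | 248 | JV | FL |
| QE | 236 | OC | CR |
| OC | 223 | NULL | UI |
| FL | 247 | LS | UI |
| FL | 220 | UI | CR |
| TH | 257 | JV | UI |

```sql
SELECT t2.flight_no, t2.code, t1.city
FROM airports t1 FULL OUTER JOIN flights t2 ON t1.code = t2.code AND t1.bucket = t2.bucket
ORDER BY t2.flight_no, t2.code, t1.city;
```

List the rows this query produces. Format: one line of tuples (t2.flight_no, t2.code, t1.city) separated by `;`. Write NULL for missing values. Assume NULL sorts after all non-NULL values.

(214, QE, NULL); (220, FL, NULL); (223, OC, NULL); (229, FL, NULL); (236, QE, NULL); (247, FL, NULL); (248, FL, NULL); (249, LS, NULL); (257, TH, NULL); (NULL, NULL, Denver); (NULL, NULL, Geneva); (NULL, NULL, Lima); (NULL, NULL, Oslo); (NULL, NULL, Quebec); (NULL, NULL, Tokyo)

FULL OUTER JOIN keeps every row from both sides; unmatched rows get NULL for the other side's columns.
Matching on t1.code = t2.code AND t1.bucket = t2.bucket. A NULL in a compared column never satisfies the condition.
Matched pairs: 0; unmatched t1 rows kept: 6; unmatched t2 rows kept: 9.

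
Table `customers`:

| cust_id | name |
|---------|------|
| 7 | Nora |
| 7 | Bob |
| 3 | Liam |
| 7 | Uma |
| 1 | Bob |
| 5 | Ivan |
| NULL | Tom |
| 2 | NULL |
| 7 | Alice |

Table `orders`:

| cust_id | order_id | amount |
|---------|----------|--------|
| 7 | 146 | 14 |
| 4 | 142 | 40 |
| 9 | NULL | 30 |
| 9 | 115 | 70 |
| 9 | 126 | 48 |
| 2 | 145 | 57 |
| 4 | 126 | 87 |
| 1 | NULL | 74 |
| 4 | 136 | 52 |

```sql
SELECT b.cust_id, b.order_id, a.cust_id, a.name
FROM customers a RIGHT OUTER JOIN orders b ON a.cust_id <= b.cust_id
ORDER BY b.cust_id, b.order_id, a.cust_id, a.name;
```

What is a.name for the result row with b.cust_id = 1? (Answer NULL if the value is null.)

RIGHT JOIN keeps every row from `orders`; unmatched rows get NULL for `customers`'s columns.
Matching on a.cust_id <= b.cust_id. A NULL in a compared column never satisfies the condition.
- a[0] cust_id=7 → 4 match(es) in b → 4 row(s).
- a[1] cust_id=7 → 4 match(es) in b → 4 row(s).
- a[2] cust_id=3 → 7 match(es) in b → 7 row(s).
- a[3] cust_id=7 → 4 match(es) in b → 4 row(s).
- a[4] cust_id=1 → 9 match(es) in b → 9 row(s).
- a[5] cust_id=5 → 4 match(es) in b → 4 row(s).
- a[6] cust_id=NULL → no match.
- a[7] cust_id=2 → 8 match(es) in b → 8 row(s).
- a[8] cust_id=7 → 4 match(es) in b → 4 row(s).
- every b row matched at least one a row.

Bob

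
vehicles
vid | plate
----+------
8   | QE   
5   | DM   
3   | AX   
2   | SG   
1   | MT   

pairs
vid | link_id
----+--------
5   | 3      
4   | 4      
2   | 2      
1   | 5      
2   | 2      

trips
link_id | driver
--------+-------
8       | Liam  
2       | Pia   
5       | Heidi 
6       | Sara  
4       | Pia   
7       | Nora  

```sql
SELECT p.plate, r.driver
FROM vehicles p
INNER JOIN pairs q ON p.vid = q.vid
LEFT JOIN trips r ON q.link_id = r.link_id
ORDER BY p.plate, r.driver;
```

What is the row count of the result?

4

Evaluate left to right. First `vehicles p INNER JOIN pairs q` on vid: 4 row(s).
Then LEFT JOIN `trips r` on link_id: each of those 4 rows is kept; rows whose q.link_id has no match in r get NULL for r's columns.
Result: 4 row(s).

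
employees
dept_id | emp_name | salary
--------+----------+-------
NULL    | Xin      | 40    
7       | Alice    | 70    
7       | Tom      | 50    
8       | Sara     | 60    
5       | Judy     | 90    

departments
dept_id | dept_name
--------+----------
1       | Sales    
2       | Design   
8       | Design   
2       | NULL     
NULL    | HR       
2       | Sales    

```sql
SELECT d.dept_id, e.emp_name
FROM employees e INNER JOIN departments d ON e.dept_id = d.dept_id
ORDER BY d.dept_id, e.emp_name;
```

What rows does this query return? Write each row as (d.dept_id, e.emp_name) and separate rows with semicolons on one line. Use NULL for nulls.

INNER JOIN keeps only pairs where the ON condition holds.
Matching on e.dept_id = d.dept_id. A NULL in a compared column never satisfies the condition.
Matched pairs: 1.

(8, Sara)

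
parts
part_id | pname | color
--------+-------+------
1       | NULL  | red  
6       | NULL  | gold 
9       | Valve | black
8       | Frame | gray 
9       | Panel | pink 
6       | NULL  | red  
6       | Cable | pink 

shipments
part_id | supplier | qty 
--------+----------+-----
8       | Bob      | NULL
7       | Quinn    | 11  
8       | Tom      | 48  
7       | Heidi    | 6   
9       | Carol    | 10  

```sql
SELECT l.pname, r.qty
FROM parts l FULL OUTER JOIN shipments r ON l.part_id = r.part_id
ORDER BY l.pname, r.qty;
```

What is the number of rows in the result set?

FULL OUTER JOIN keeps every row from both sides; unmatched rows get NULL for the other side's columns.
Matching on l.part_id = r.part_id.
Matched pairs: 4; unmatched l rows kept: 4; unmatched r rows kept: 2.
Total: 4 matched + 6 padded = 10 rows.

10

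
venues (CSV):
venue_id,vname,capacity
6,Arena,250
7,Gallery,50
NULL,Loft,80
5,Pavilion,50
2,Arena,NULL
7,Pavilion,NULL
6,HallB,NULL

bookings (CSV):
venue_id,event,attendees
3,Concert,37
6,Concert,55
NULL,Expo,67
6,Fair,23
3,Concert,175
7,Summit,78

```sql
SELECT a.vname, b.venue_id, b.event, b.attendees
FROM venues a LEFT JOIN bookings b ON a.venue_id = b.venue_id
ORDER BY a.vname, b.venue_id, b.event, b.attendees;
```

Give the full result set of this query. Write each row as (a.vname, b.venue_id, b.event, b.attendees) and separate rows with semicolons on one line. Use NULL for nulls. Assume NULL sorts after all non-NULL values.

LEFT JOIN keeps every row from `venues`; unmatched rows get NULL for `bookings`'s columns.
Matching on a.venue_id = b.venue_id. A NULL in a compared column never satisfies the condition.
Matched pairs: 6; unmatched a rows kept: 3.

(Arena, 6, Concert, 55); (Arena, 6, Fair, 23); (Arena, NULL, NULL, NULL); (Gallery, 7, Summit, 78); (HallB, 6, Concert, 55); (HallB, 6, Fair, 23); (Loft, NULL, NULL, NULL); (Pavilion, 7, Summit, 78); (Pavilion, NULL, NULL, NULL)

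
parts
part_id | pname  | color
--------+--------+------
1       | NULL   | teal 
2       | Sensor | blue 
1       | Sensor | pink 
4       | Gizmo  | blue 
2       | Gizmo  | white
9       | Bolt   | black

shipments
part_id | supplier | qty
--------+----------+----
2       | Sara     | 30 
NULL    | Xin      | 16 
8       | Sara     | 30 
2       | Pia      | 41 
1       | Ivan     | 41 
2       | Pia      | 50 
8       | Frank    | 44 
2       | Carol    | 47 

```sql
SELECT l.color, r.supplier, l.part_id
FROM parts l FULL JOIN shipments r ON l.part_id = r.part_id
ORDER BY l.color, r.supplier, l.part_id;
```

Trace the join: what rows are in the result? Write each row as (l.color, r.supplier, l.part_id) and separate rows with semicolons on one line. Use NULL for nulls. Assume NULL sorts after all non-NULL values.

(black, NULL, 9); (blue, Carol, 2); (blue, Pia, 2); (blue, Pia, 2); (blue, Sara, 2); (blue, NULL, 4); (pink, Ivan, 1); (teal, Ivan, 1); (white, Carol, 2); (white, Pia, 2); (white, Pia, 2); (white, Sara, 2); (NULL, Frank, NULL); (NULL, Sara, NULL); (NULL, Xin, NULL)

FULL OUTER JOIN keeps every row from both sides; unmatched rows get NULL for the other side's columns.
Matching on l.part_id = r.part_id. A NULL in a compared column never satisfies the condition.
- l[0] part_id=1 → 1 match(es) in r → 1 row(s).
- l[1] part_id=2 → 4 match(es) in r → 4 row(s).
- l[2] part_id=1 → 1 match(es) in r → 1 row(s).
- l[3] part_id=4 → no match; kept with NULLs on the r side.
- l[4] part_id=2 → 4 match(es) in r → 4 row(s).
- l[5] part_id=9 → no match; kept with NULLs on the r side.
- 3 r row(s) had no l match → kept, l columns NULL.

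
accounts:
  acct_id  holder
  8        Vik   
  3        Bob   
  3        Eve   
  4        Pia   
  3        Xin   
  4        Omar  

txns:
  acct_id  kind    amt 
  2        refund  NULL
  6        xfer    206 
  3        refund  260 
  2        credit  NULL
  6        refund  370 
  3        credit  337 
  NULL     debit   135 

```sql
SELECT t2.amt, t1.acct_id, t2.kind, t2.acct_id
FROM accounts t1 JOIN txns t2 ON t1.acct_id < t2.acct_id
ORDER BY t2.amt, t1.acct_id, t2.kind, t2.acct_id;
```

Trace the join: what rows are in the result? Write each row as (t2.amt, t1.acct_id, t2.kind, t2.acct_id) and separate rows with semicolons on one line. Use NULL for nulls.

(206, 3, xfer, 6); (206, 3, xfer, 6); (206, 3, xfer, 6); (206, 4, xfer, 6); (206, 4, xfer, 6); (370, 3, refund, 6); (370, 3, refund, 6); (370, 3, refund, 6); (370, 4, refund, 6); (370, 4, refund, 6)

INNER JOIN keeps only pairs where the ON condition holds.
Matching on t1.acct_id < t2.acct_id. A NULL in a compared column never satisfies the condition.
Matched pairs: 10.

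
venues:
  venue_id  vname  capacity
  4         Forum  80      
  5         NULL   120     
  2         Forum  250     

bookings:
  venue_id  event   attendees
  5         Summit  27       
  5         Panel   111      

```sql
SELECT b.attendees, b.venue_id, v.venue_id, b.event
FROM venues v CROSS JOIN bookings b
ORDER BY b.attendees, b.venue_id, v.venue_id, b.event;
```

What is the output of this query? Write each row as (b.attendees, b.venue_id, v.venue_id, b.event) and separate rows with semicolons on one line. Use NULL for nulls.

(27, 5, 2, Summit); (27, 5, 4, Summit); (27, 5, 5, Summit); (111, 5, 2, Panel); (111, 5, 4, Panel); (111, 5, 5, Panel)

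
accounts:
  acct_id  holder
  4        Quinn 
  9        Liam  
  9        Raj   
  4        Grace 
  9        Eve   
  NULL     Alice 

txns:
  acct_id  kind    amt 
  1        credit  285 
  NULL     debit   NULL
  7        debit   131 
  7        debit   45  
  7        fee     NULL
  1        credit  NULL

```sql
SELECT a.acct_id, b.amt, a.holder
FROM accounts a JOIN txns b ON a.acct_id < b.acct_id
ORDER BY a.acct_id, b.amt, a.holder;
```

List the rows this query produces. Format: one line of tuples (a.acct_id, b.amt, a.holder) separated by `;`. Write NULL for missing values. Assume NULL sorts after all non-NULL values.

INNER JOIN keeps only pairs where the ON condition holds.
Matching on a.acct_id < b.acct_id. A NULL in a compared column never satisfies the condition.
- acct_id=4: 3 matching b row(s), so 3 row(s) emitted.
- acct_id=9: no matching b row, dropped.
- acct_id=9: no matching b row, dropped.
- acct_id=4: 3 matching b row(s), so 3 row(s) emitted.
- acct_id=9: no matching b row, dropped.
- acct_id=NULL: no matching b row, dropped.
After projecting and ordering:
a.acct_id | b.amt | a.holder
4 | 45 | Grace
4 | 45 | Quinn
4 | 131 | Grace
4 | 131 | Quinn
4 | NULL | Grace
4 | NULL | Quinn

(4, 45, Grace); (4, 45, Quinn); (4, 131, Grace); (4, 131, Quinn); (4, NULL, Grace); (4, NULL, Quinn)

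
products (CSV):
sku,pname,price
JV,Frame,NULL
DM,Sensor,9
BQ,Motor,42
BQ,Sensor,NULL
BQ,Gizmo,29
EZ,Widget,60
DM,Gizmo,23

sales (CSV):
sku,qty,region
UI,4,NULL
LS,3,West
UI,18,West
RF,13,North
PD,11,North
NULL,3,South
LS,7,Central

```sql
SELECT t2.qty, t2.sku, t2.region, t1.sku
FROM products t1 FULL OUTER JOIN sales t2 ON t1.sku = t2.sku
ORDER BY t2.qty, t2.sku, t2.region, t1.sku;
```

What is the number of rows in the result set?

14

FULL OUTER JOIN keeps every row from both sides; unmatched rows get NULL for the other side's columns.
Matching on t1.sku = t2.sku. A NULL in a compared column never satisfies the condition.
- sku=JV: no t2 row matches, row kept with t2 columns NULL.
- sku=DM: no t2 row matches, row kept with t2 columns NULL.
- sku=BQ: no t2 row matches, row kept with t2 columns NULL.
- sku=BQ: no t2 row matches, row kept with t2 columns NULL.
- sku=BQ: no t2 row matches, row kept with t2 columns NULL.
- sku=EZ: no t2 row matches, row kept with t2 columns NULL.
- sku=DM: no t2 row matches, row kept with t2 columns NULL.
- 7 t2 row(s) had no t1 match → kept, t1 columns NULL.
Total: 0 matched + 14 padded = 14 rows.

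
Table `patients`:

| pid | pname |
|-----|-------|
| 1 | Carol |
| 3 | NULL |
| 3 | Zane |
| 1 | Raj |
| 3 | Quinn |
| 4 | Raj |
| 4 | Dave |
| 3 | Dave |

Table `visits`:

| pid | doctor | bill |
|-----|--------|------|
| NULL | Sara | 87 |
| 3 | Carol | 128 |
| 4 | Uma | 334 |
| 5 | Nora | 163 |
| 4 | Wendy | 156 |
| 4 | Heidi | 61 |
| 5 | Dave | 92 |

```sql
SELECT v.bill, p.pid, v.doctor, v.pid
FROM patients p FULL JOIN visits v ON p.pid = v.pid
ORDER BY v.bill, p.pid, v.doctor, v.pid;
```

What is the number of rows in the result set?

15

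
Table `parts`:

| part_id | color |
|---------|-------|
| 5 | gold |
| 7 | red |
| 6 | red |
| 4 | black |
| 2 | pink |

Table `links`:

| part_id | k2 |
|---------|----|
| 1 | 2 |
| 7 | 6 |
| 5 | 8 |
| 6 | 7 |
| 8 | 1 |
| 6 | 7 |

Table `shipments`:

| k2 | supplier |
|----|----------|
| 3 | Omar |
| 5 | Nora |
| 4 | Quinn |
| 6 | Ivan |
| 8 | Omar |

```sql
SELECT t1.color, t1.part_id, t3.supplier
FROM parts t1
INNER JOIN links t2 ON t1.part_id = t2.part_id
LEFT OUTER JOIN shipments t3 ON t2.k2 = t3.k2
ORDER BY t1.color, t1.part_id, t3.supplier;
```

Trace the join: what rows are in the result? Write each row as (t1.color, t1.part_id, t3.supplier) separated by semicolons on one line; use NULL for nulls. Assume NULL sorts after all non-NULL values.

Step 1 — t1 INNER JOIN t2 on part_id → 4 row(s).
Then LEFT JOIN `shipments t3` on k2: each of those 4 rows is kept; rows whose t2.k2 has no match in t3 get NULL for t3's columns.

(gold, 5, Omar); (red, 6, NULL); (red, 6, NULL); (red, 7, Ivan)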